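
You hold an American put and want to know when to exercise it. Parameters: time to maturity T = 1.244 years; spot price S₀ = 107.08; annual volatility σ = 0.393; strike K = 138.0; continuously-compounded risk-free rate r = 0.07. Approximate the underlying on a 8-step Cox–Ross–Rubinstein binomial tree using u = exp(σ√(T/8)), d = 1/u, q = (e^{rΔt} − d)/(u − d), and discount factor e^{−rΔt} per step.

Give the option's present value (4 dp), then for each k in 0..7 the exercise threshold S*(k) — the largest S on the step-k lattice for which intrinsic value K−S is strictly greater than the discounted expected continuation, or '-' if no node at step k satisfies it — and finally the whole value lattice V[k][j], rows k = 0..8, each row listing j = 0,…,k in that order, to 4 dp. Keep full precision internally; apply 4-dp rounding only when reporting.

params: Δt=0.15550 u=1.16763 d=0.85644 q=0.49650 e^(-rΔt)=0.98917
t_8 payoffs: 107.0062 95.7445 80.3908 59.4584 30.9200 0.0000 0.0000 0.0000 0.0000
t_7: node(7,0) S=36.1892 payoff=101.8108 vs cont=100.3168 → 101.8108 [stop]  node(7,1) S=49.3387 payoff=88.6613 vs cont=87.1673 → 88.6613 [stop]  node(7,2) S=67.2660 payoff=70.7340 vs cont=69.2400 → 70.7340 [stop]  node(7,3) S=91.7074 payoff=46.2926 vs cont=44.7987 → 46.2926 [stop]  node(7,4) S=125.0295 payoff=12.9705 vs cont=15.3996 → 15.3996 [wait]  node(7,5) S=170.4594 payoff=0.0000 vs cont=0.0000 → 0.0000 [wait]  node(7,6) S=232.3963 payoff=0.0000 vs cont=0.0000 → 0.0000 [wait]  node(7,7) S=316.8383 payoff=0.0000 vs cont=0.0000 → 0.0000 [wait]  ⇒ S*(7)=91.7074
t_6: node(6,0) S=42.2555 payoff=95.7445 vs cont=94.2505 → 95.7445 [stop]  node(6,1) S=57.6092 payoff=80.3908 vs cont=78.8968 → 80.3908 [stop]  node(6,2) S=78.5416 payoff=59.4584 vs cont=57.9644 → 59.4584 [stop]  node(6,3) S=107.0800 payoff=30.9200 vs cont=30.6190 → 30.9200 [stop]  node(6,4) S=145.9879 payoff=0.0000 vs cont=7.6697 → 7.6697 [wait]  node(6,5) S=199.0330 payoff=0.0000 vs cont=0.0000 → 0.0000 [wait]  node(6,6) S=271.3523 payoff=0.0000 vs cont=0.0000 → 0.0000 [wait]  ⇒ S*(6)=107.0800
t_5: node(5,0) S=49.3387 payoff=88.6613 vs cont=87.1673 → 88.6613 [stop]  node(5,1) S=67.2660 payoff=70.7340 vs cont=69.2400 → 70.7340 [stop]  node(5,2) S=91.7074 payoff=46.2926 vs cont=44.7987 → 46.2926 [stop]  node(5,3) S=125.0295 payoff=12.9705 vs cont=19.1664 → 19.1664 [wait]  node(5,4) S=170.4594 payoff=0.0000 vs cont=3.8199 → 3.8199 [wait]  node(5,5) S=232.3963 payoff=0.0000 vs cont=0.0000 → 0.0000 [wait]  ⇒ S*(5)=91.7074
t_4: node(4,0) S=57.6092 payoff=80.3908 vs cont=78.8968 → 80.3908 [stop]  node(4,1) S=78.5416 payoff=59.4584 vs cont=57.9644 → 59.4584 [stop]  node(4,2) S=107.0800 payoff=30.9200 vs cont=32.4690 → 32.4690 [wait]  node(4,3) S=145.9879 payoff=0.0000 vs cont=11.4218 → 11.4218 [wait]  node(4,4) S=199.0330 payoff=0.0000 vs cont=1.9025 → 1.9025 [wait]  ⇒ S*(4)=78.5416
t_3: node(3,0) S=67.2660 payoff=70.7340 vs cont=69.2400 → 70.7340 [stop]  node(3,1) S=91.7074 payoff=46.2926 vs cont=45.5594 → 46.2926 [stop]  node(3,2) S=125.0295 payoff=12.9705 vs cont=21.7806 → 21.7806 [wait]  node(3,3) S=170.4594 payoff=0.0000 vs cont=6.6229 → 6.6229 [wait]  ⇒ S*(3)=91.7074
t_2: node(2,0) S=78.5416 payoff=59.4584 vs cont=57.9644 → 59.4584 [stop]  node(2,1) S=107.0800 payoff=30.9200 vs cont=33.7529 → 33.7529 [wait]  node(2,2) S=145.9879 payoff=0.0000 vs cont=14.1004 → 14.1004 [wait]  ⇒ S*(2)=78.5416
t_1: node(1,0) S=91.7074 payoff=46.2926 vs cont=46.1900 → 46.2926 [stop]  node(1,1) S=125.0295 payoff=12.9705 vs cont=23.7356 → 23.7356 [wait]  ⇒ S*(1)=91.7074
t_0: node(0,0) S=107.0800 payoff=30.9200 vs cont=34.7131 → 34.7131 [wait]  ⇒ S*(0)=-

price = 34.7131
boundary = - 91.7074 78.5416 91.7074 78.5416 91.7074 107.0800 91.7074
tree:
34.7131
46.2926 23.7356
59.4584 33.7529 14.1004
70.7340 46.2926 21.7806 6.6229
80.3908 59.4584 32.4690 11.4218 1.9025
88.6613 70.7340 46.2926 19.1664 3.8199 0.0000
95.7445 80.3908 59.4584 30.9200 7.6697 0.0000 0.0000
101.8108 88.6613 70.7340 46.2926 15.3996 0.0000 0.0000 0.0000
107.0062 95.7445 80.3908 59.4584 30.9200 0.0000 0.0000 0.0000 0.0000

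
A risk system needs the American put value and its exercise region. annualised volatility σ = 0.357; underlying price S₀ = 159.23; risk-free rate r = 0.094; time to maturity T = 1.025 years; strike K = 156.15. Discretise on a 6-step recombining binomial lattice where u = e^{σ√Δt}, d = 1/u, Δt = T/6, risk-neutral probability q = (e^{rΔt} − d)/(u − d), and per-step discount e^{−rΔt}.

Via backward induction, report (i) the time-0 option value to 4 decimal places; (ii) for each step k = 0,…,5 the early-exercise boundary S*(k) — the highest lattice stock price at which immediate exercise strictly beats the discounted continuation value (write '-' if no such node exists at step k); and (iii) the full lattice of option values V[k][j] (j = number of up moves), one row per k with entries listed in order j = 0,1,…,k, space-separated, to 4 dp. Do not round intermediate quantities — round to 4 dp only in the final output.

Δt=0.17083, u=1.15900, d=0.86281, q=0.51783, disc=e^(-rΔt)=0.98407
k=6 terminal: V=max(K-S,0) → 90.4553 67.9040 37.6113 0.0000 0.0000 0.0000 0.0000
k=5: j=0 S=76.1400 intr=80.0100 cont=77.5225 V=80.0100[EX]; j=1 S=102.2769 intr=53.8731 cont=51.3856 V=53.8731[EX]; j=2 S=137.3860 intr=18.7640 cont=17.8460 V=18.7640[EX]; j=3 S=184.5471 intr=0.0000 cont=0.0000 V=0.0000[hold]; j=4 S=247.8975 intr=0.0000 cont=0.0000 V=0.0000[hold]; j=5 S=332.9944 intr=0.0000 cont=0.0000 V=0.0000[hold]  S*(5)=137.3860
k=4: j=0 S=88.2460 intr=67.9040 cont=65.4165 V=67.9040[EX]; j=1 S=118.5387 intr=37.6113 cont=35.1238 V=37.6113[EX]; j=2 S=159.2300 intr=0.0000 cont=8.9032 V=8.9032[hold]; j=3 S=213.8896 intr=0.0000 cont=0.0000 V=0.0000[hold]; j=4 S=287.3125 intr=0.0000 cont=0.0000 V=0.0000[hold]  S*(4)=118.5387
k=3: j=0 S=102.2769 intr=53.8731 cont=51.3856 V=53.8731[EX]; j=1 S=137.3860 intr=18.7640 cont=22.3830 V=22.3830[hold]; j=2 S=184.5471 intr=0.0000 cont=4.2245 V=4.2245[hold]; j=3 S=247.8975 intr=0.0000 cont=0.0000 V=0.0000[hold]  S*(3)=102.2769
k=2: j=0 S=118.5387 intr=37.6113 cont=36.9680 V=37.6113[EX]; j=1 S=159.2300 intr=0.0000 cont=12.7731 V=12.7731[hold]; j=2 S=213.8896 intr=0.0000 cont=2.0044 V=2.0044[hold]  S*(2)=118.5387
k=1: j=0 S=137.3860 intr=18.7640 cont=24.3550 V=24.3550[hold]; j=1 S=184.5471 intr=0.0000 cont=7.0821 V=7.0821[hold]  S*(1)=-
k=0: j=0 S=159.2300 intr=0.0000 cont=15.1650 V=15.1650[hold]  S*(0)=-

price = 15.1650
boundary = - - 118.5387 102.2769 118.5387 137.3860
tree:
15.1650
24.3550 7.0821
37.6113 12.7731 2.0044
53.8731 22.3830 4.2245 0.0000
67.9040 37.6113 8.9032 0.0000 0.0000
80.0100 53.8731 18.7640 0.0000 0.0000 0.0000
90.4553 67.9040 37.6113 0.0000 0.0000 0.0000 0.0000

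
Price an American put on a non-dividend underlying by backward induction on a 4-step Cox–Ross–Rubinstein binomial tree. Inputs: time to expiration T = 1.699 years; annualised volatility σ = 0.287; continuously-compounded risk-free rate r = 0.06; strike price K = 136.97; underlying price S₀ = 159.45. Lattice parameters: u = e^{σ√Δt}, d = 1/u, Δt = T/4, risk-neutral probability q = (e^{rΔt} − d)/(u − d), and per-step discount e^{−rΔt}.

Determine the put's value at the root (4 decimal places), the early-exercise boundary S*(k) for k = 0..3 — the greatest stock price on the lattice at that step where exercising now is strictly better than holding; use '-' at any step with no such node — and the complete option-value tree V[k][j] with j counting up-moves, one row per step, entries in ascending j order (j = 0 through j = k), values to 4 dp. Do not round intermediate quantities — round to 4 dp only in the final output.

params: Δt=0.42475 u=1.20568 d=0.82941 q=0.52197 e^(-rΔt)=0.97484
t_4 payoffs: 61.5143 27.2822 0.0000 0.0000 0.0000
t_3: node(3,0) S=90.9757 payoff=45.9943 vs cont=42.5477 → 45.9943 [stop]  node(3,1) S=132.2487 payoff=4.7213 vs cont=12.7134 → 12.7134 [wait]  node(3,2) S=192.2461 payoff=0.0000 vs cont=0.0000 → 0.0000 [wait]  node(3,3) S=279.4626 payoff=0.0000 vs cont=0.0000 → 0.0000 [wait]  ⇒ S*(3)=90.9757
t_2: node(2,0) S=109.6878 payoff=27.2822 vs cont=27.9023 → 27.9023 [wait]  node(2,1) S=159.4500 payoff=0.0000 vs cont=5.9244 → 5.9244 [wait]  node(2,2) S=231.7879 payoff=0.0000 vs cont=0.0000 → 0.0000 [wait]  ⇒ S*(2)=-
t_1: node(1,0) S=132.2487 payoff=4.7213 vs cont=16.0170 → 16.0170 [wait]  node(1,1) S=192.2461 payoff=0.0000 vs cont=2.7608 → 2.7608 [wait]  ⇒ S*(1)=-
t_0: node(0,0) S=159.4500 payoff=0.0000 vs cont=8.8687 → 8.8687 [wait]  ⇒ S*(0)=-

price = 8.8687
boundary = - - - 90.9757
tree:
8.8687
16.0170 2.7608
27.9023 5.9244 0.0000
45.9943 12.7134 0.0000 0.0000
61.5143 27.2822 0.0000 0.0000 0.0000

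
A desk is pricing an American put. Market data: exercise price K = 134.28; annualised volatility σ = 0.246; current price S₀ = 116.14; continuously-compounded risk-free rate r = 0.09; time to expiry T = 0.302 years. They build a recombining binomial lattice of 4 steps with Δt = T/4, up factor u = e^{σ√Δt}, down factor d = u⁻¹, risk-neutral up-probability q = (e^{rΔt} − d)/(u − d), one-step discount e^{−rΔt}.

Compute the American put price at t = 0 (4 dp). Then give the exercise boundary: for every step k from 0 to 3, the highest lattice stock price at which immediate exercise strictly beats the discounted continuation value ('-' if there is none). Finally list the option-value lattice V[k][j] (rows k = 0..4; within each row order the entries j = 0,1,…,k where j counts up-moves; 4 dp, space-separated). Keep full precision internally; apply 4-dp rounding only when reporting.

Δt=0.07550, u=1.06993, d=0.93464, q=0.53350, disc=e^(-rΔt)=0.99323
k=4 terminal: V=max(K-S,0) → 45.6545 32.8257 18.1400 1.3285 0.0000
k=3: j=0 S=94.8232 intr=39.4568 cont=38.5475 V=39.4568[EX]; j=1 S=108.5491 intr=25.7309 cont=24.8216 V=25.7309[EX]; j=2 S=124.2618 intr=10.0182 cont=9.1089 V=10.0182[EX]; j=3 S=142.2489 intr=0.0000 cont=0.6155 V=0.6155[hold]  S*(3)=124.2618
k=2: j=0 S=101.4543 intr=32.8257 cont=31.9164 V=32.8257[EX]; j=1 S=116.1400 intr=18.1400 cont=17.2307 V=18.1400[EX]; j=2 S=132.9515 intr=1.3285 cont=4.9680 V=4.9680[hold]  S*(2)=116.1400
k=1: j=0 S=108.5491 intr=25.7309 cont=24.8216 V=25.7309[EX]; j=1 S=124.2618 intr=10.0182 cont=11.0374 V=11.0374[hold]  S*(1)=108.5491
k=0: j=0 S=116.1400 intr=18.1400 cont=17.7707 V=18.1400[EX]  S*(0)=116.1400

price = 18.1400
boundary = 116.1400 108.5491 116.1400 124.2618
tree:
18.1400
25.7309 11.0374
32.8257 18.1400 4.9680
39.4568 25.7309 10.0182 0.6155
45.6545 32.8257 18.1400 1.3285 0.0000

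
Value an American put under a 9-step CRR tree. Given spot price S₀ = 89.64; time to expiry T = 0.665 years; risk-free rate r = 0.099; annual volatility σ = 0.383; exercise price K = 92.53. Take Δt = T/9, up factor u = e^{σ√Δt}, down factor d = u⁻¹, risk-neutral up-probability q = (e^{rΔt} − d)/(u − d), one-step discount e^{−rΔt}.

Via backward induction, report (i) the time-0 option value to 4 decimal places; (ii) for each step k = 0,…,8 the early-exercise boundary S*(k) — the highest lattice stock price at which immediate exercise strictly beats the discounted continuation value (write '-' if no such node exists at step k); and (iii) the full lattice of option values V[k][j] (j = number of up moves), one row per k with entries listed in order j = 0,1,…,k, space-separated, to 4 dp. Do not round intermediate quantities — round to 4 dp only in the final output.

price = 10.4225
boundary = - - - 65.5934 59.1080 65.5934 72.7904 65.5934 72.7904
tree:
10.4225
14.7489 6.4026
20.2573 9.6521 3.3627
26.9366 14.1112 5.4933 1.3576
33.4220 19.9040 8.7310 2.4516 0.3227
39.2662 26.9366 13.4122 4.3447 0.6623 0.0000
44.5326 33.4220 19.7396 7.5067 1.3594 0.0000 0.0000
49.2782 39.2662 26.9366 12.5123 2.7901 0.0000 0.0000 0.0000
53.5546 44.5326 33.4220 19.7396 5.7264 0.0000 0.0000 0.0000 0.0000
57.4083 49.2782 39.2662 26.9366 11.7530 0.0000 0.0000 0.0000 0.0000 0.0000

params: Δt=0.07389 u=1.10972 d=0.90113 q=0.50919 e^(-rΔt)=0.99271
t_9 payoffs: 57.4083 49.2782 39.2662 26.9366 11.7530 0.0000 0.0000 0.0000 0.0000 0.0000
t_8: node(8,0) S=38.9754 payoff=53.5546 vs cont=52.8803 → 53.5546 [stop]  node(8,1) S=47.9974 payoff=44.5326 vs cont=43.8582 → 44.5326 [stop]  node(8,2) S=59.1080 payoff=33.4220 vs cont=32.7477 → 33.4220 [stop]  node(8,3) S=72.7904 payoff=19.7396 vs cont=19.0652 → 19.7396 [stop]  node(8,4) S=89.6400 payoff=2.8900 vs cont=5.7264 → 5.7264 [wait]  node(8,5) S=110.3900 payoff=0.0000 vs cont=0.0000 → 0.0000 [wait]  node(8,6) S=135.9433 payoff=0.0000 vs cont=0.0000 → 0.0000 [wait]  node(8,7) S=167.4116 payoff=0.0000 vs cont=0.0000 → 0.0000 [wait]  node(8,8) S=206.1644 payoff=0.0000 vs cont=0.0000 → 0.0000 [wait]  ⇒ S*(8)=72.7904
t_7: node(7,0) S=43.2518 payoff=49.2782 vs cont=48.6038 → 49.2782 [stop]  node(7,1) S=53.2638 payoff=39.2662 vs cont=38.5918 → 39.2662 [stop]  node(7,2) S=65.5934 payoff=26.9366 vs cont=26.2622 → 26.9366 [stop]  node(7,3) S=80.7770 payoff=11.7530 vs cont=12.5123 → 12.5123 [wait]  node(7,4) S=99.4754 payoff=0.0000 vs cont=2.7901 → 2.7901 [wait]  node(7,5) S=122.5022 payoff=0.0000 vs cont=0.0000 → 0.0000 [wait]  node(7,6) S=150.8592 payoff=0.0000 vs cont=0.0000 → 0.0000 [wait]  node(7,7) S=185.7803 payoff=0.0000 vs cont=0.0000 → 0.0000 [wait]  ⇒ S*(7)=65.5934
t_6: node(6,0) S=47.9974 payoff=44.5326 vs cont=43.8582 → 44.5326 [stop]  node(6,1) S=59.1080 payoff=33.4220 vs cont=32.7477 → 33.4220 [stop]  node(6,2) S=72.7904 payoff=19.7396 vs cont=19.4491 → 19.7396 [stop]  node(6,3) S=89.6400 payoff=2.8900 vs cont=7.5067 → 7.5067 [wait]  node(6,4) S=110.3900 payoff=0.0000 vs cont=1.3594 → 1.3594 [wait]  node(6,5) S=135.9433 payoff=0.0000 vs cont=0.0000 → 0.0000 [wait]  node(6,6) S=167.4116 payoff=0.0000 vs cont=0.0000 → 0.0000 [wait]  ⇒ S*(6)=72.7904
t_5: node(5,0) S=53.2638 payoff=39.2662 vs cont=38.5918 → 39.2662 [stop]  node(5,1) S=65.5934 payoff=26.9366 vs cont=26.2622 → 26.9366 [stop]  node(5,2) S=80.7770 payoff=11.7530 vs cont=13.4122 → 13.4122 [wait]  node(5,3) S=99.4754 payoff=0.0000 vs cont=4.3447 → 4.3447 [wait]  node(5,4) S=122.5022 payoff=0.0000 vs cont=0.6623 → 0.6623 [wait]  node(5,5) S=150.8592 payoff=0.0000 vs cont=0.0000 → 0.0000 [wait]  ⇒ S*(5)=65.5934
t_4: node(4,0) S=59.1080 payoff=33.4220 vs cont=32.7477 → 33.4220 [stop]  node(4,1) S=72.7904 payoff=19.7396 vs cont=19.9040 → 19.9040 [wait]  node(4,2) S=89.6400 payoff=2.8900 vs cont=8.7310 → 8.7310 [wait]  node(4,3) S=110.3900 payoff=0.0000 vs cont=2.4516 → 2.4516 [wait]  node(4,4) S=135.9433 payoff=0.0000 vs cont=0.3227 → 0.3227 [wait]  ⇒ S*(4)=59.1080
t_3: node(3,0) S=65.5934 payoff=26.9366 vs cont=26.3453 → 26.9366 [stop]  node(3,1) S=80.7770 payoff=11.7530 vs cont=14.1112 → 14.1112 [wait]  node(3,2) S=99.4754 payoff=0.0000 vs cont=5.4933 → 5.4933 [wait]  node(3,3) S=122.5022 payoff=0.0000 vs cont=1.3576 → 1.3576 [wait]  ⇒ S*(3)=65.5934
t_2: node(2,0) S=72.7904 payoff=19.7396 vs cont=20.2573 → 20.2573 [wait]  node(2,1) S=89.6400 payoff=2.8900 vs cont=9.6521 → 9.6521 [wait]  node(2,2) S=110.3900 payoff=0.0000 vs cont=3.3627 → 3.3627 [wait]  ⇒ S*(2)=-
t_1: node(1,0) S=80.7770 payoff=11.7530 vs cont=14.7489 → 14.7489 [wait]  node(1,1) S=99.4754 payoff=0.0000 vs cont=6.4026 → 6.4026 [wait]  ⇒ S*(1)=-
t_0: node(0,0) S=89.6400 payoff=2.8900 vs cont=10.4225 → 10.4225 [wait]  ⇒ S*(0)=-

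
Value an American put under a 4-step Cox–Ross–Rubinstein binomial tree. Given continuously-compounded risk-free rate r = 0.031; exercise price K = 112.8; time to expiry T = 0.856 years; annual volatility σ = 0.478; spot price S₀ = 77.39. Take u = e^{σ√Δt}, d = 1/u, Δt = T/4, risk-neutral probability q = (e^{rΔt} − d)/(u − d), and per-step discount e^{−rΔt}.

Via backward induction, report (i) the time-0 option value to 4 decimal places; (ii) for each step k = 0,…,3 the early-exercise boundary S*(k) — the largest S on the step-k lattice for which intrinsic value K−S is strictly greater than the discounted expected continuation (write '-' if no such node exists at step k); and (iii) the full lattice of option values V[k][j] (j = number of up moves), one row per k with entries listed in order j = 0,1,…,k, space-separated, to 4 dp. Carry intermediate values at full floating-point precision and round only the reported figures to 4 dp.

price = 38.1684
boundary = - 62.0372 49.7301 62.0372
tree:
38.1684
50.7628 23.9284
63.0699 35.9167 10.1943
72.9355 50.7628 18.9995 0.0000
80.8439 63.0699 35.4100 0.0000 0.0000

Δt=0.21400, u=1.24748, d=0.80162, q=0.45987, disc=e^(-rΔt)=0.99339
k=4 terminal: V=max(K-S,0) → 80.8439 63.0699 35.4100 0.0000 0.0000
k=3: j=0 S=39.8645 intr=72.9355 cont=72.1896 V=72.9355[EX]; j=1 S=62.0372 intr=50.7628 cont=50.0170 V=50.7628[EX]; j=2 S=96.5423 intr=16.2577 cont=18.9995 V=18.9995[hold]; j=3 S=150.2391 intr=0.0000 cont=0.0000 V=0.0000[hold]  S*(3)=62.0372
k=2: j=0 S=49.7301 intr=63.0699 cont=62.3240 V=63.0699[EX]; j=1 S=77.3900 intr=35.4100 cont=35.9167 V=35.9167[hold]; j=2 S=120.4343 intr=0.0000 cont=10.1943 V=10.1943[hold]  S*(2)=49.7301
k=1: j=0 S=62.0372 intr=50.7628 cont=50.2484 V=50.7628[EX]; j=1 S=96.5423 intr=16.2577 cont=23.9284 V=23.9284[hold]  S*(1)=62.0372
k=0: j=0 S=77.3900 intr=35.4100 cont=38.1684 V=38.1684[hold]  S*(0)=-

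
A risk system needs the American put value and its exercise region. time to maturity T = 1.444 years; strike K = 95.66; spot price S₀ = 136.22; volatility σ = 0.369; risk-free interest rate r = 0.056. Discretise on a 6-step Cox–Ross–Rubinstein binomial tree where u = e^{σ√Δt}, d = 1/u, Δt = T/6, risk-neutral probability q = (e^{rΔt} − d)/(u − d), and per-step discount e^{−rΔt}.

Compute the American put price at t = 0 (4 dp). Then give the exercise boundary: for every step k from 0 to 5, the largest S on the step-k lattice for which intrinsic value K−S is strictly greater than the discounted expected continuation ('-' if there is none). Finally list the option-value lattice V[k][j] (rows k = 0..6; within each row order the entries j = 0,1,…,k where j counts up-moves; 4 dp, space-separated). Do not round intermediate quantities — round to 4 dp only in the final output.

params: Δt=0.24067 u=1.19844 d=0.83442 q=0.49214 e^(-rΔt)=0.98661
t_6 payoffs: 49.6834 29.6254 0.8168 0.0000 0.0000 0.0000 0.0000
t_5: node(5,0) S=55.1003 payoff=40.5597 vs cont=39.2791 → 40.5597 [stop]  node(5,1) S=79.1387 payoff=16.5213 vs cont=15.2407 → 16.5213 [stop]  node(5,2) S=113.6641 payoff=0.0000 vs cont=0.4093 → 0.4093 [wait]  node(5,3) S=163.2519 payoff=0.0000 vs cont=0.0000 → 0.0000 [wait]  node(5,4) S=234.4731 payoff=0.0000 vs cont=0.0000 → 0.0000 [wait]  node(5,5) S=336.7657 payoff=0.0000 vs cont=0.0000 → 0.0000 [wait]  ⇒ S*(5)=79.1387
t_4: node(4,0) S=66.0346 payoff=29.6254 vs cont=28.3448 → 29.6254 [stop]  node(4,1) S=94.8432 payoff=0.8168 vs cont=8.4769 → 8.4769 [wait]  node(4,2) S=136.2200 payoff=0.0000 vs cont=0.2051 → 0.2051 [wait]  node(4,3) S=195.6481 payoff=0.0000 vs cont=0.0000 → 0.0000 [wait]  node(4,4) S=281.0027 payoff=0.0000 vs cont=0.0000 → 0.0000 [wait]  ⇒ S*(4)=66.0346
t_3: node(3,0) S=79.1387 payoff=16.5213 vs cont=18.9601 → 18.9601 [wait]  node(3,1) S=113.6641 payoff=0.0000 vs cont=4.3470 → 4.3470 [wait]  node(3,2) S=163.2519 payoff=0.0000 vs cont=0.1028 → 0.1028 [wait]  node(3,3) S=234.4731 payoff=0.0000 vs cont=0.0000 → 0.0000 [wait]  ⇒ S*(3)=-
t_2: node(2,0) S=94.8432 payoff=0.8168 vs cont=11.6109 → 11.6109 [wait]  node(2,1) S=136.2200 payoff=0.0000 vs cont=2.2280 → 2.2280 [wait]  node(2,2) S=195.6481 payoff=0.0000 vs cont=0.0515 → 0.0515 [wait]  ⇒ S*(2)=-
t_1: node(1,0) S=113.6641 payoff=0.0000 vs cont=6.8996 → 6.8996 [wait]  node(1,1) S=163.2519 payoff=0.0000 vs cont=1.1414 → 1.1414 [wait]  ⇒ S*(1)=-
t_0: node(0,0) S=136.2200 payoff=0.0000 vs cont=4.0113 → 4.0113 [wait]  ⇒ S*(0)=-

price = 4.0113
boundary = - - - - 66.0346 79.1387
tree:
4.0113
6.8996 1.1414
11.6109 2.2280 0.0515
18.9601 4.3470 0.1028 0.0000
29.6254 8.4769 0.2051 0.0000 0.0000
40.5597 16.5213 0.4093 0.0000 0.0000 0.0000
49.6834 29.6254 0.8168 0.0000 0.0000 0.0000 0.0000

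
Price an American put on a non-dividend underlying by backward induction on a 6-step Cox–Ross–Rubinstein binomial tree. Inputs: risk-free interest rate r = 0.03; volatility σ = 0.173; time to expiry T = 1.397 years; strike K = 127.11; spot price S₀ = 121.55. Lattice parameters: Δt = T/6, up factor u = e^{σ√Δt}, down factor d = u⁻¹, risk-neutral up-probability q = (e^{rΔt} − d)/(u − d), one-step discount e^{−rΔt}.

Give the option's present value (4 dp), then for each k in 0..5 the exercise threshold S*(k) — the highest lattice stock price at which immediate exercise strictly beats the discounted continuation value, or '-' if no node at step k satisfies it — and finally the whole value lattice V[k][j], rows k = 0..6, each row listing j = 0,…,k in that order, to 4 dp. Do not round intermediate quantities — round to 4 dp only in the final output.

price = 11.1330
boundary = - - 102.8602 94.6223 102.8602 111.8153
tree:
11.1330
16.7464 6.1234
24.2498 10.0753 2.5737
32.4877 16.0049 4.7609 0.5981
40.0658 24.2498 8.6423 1.2576 0.0000
47.0370 32.4877 15.2947 2.6443 0.0000 0.0000
53.4499 40.0658 24.2498 5.5600 0.0000 0.0000 0.0000

Δt=0.23283  u=1.08706  d=0.91991  q=0.52108  discount=0.99304
step 6 (expiry): payoffs max(K−S,0) = 53.4499 40.0658 24.2498 5.5600 0.0000 0.0000 0.0000
step 5: (k=5,j=0): S=80.0730, (K−S)⁺=47.0370, hold=46.1522 ⇒ V=47.0370 exercise | (k=5,j=1): S=94.6223, (K−S)⁺=32.4877, hold=31.6029 ⇒ V=32.4877 exercise | (k=5,j=2): S=111.8153, (K−S)⁺=15.2947, hold=14.4099 ⇒ V=15.2947 exercise | (k=5,j=3): S=132.1322, (K−S)⁺=0.0000, hold=2.6443 ⇒ V=2.6443 continue | (k=5,j=4): S=156.1407, (K−S)⁺=0.0000, hold=0.0000 ⇒ V=0.0000 continue | (k=5,j=5): S=184.5116, (K−S)⁺=0.0000, hold=0.0000 ⇒ V=0.0000 continue  boundary S*=111.8153
step 4: (k=4,j=0): S=87.0442, (K−S)⁺=40.0658, hold=39.1810 ⇒ V=40.0658 exercise | (k=4,j=1): S=102.8602, (K−S)⁺=24.2498, hold=23.3650 ⇒ V=24.2498 exercise | (k=4,j=2): S=121.5500, (K−S)⁺=5.5600, hold=8.6423 ⇒ V=8.6423 continue | (k=4,j=3): S=143.6357, (K−S)⁺=0.0000, hold=1.2576 ⇒ V=1.2576 continue | (k=4,j=4): S=169.7344, (K−S)⁺=0.0000, hold=0.0000 ⇒ V=0.0000 continue  boundary S*=102.8602
step 3: (k=3,j=0): S=94.6223, (K−S)⁺=32.4877, hold=31.6029 ⇒ V=32.4877 exercise | (k=3,j=1): S=111.8153, (K−S)⁺=15.2947, hold=16.0049 ⇒ V=16.0049 continue | (k=3,j=2): S=132.1322, (K−S)⁺=0.0000, hold=4.7609 ⇒ V=4.7609 continue | (k=3,j=3): S=156.1407, (K−S)⁺=0.0000, hold=0.5981 ⇒ V=0.5981 continue  boundary S*=94.6223
step 2: (k=2,j=0): S=102.8602, (K−S)⁺=24.2498, hold=23.7325 ⇒ V=24.2498 exercise | (k=2,j=1): S=121.5500, (K−S)⁺=5.5600, hold=10.0753 ⇒ V=10.0753 continue | (k=2,j=2): S=143.6357, (K−S)⁺=0.0000, hold=2.5737 ⇒ V=2.5737 continue  boundary S*=102.8602
step 1: (k=1,j=0): S=111.8153, (K−S)⁺=15.2947, hold=16.7464 ⇒ V=16.7464 continue | (k=1,j=1): S=132.1322, (K−S)⁺=0.0000, hold=6.1234 ⇒ V=6.1234 continue  boundary S*=-
step 0: (k=0,j=0): S=121.5500, (K−S)⁺=5.5600, hold=11.1330 ⇒ V=11.1330 continue  boundary S*=-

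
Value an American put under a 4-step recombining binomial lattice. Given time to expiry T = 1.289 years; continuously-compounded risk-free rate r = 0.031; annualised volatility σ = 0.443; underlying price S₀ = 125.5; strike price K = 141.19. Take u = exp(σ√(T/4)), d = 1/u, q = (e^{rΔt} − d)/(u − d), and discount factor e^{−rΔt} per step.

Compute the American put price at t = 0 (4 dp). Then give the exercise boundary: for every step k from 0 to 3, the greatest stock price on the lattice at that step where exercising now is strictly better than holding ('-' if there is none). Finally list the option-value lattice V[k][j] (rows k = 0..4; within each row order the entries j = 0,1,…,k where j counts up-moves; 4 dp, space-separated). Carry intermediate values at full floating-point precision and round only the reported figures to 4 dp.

price = 33.0400
boundary = - - 75.8949 97.5951
tree:
33.0400
47.4217 16.6920
65.2951 27.2443 4.5311
82.1703 43.5949 8.4317 0.0000
95.2933 65.2951 15.6900 0.0000 0.0000

Δt=0.32225, u=1.28592, d=0.77765, q=0.45721, disc=e^(-rΔt)=0.99006
k=4 terminal: V=max(K-S,0) → 95.2933 65.2951 15.6900 0.0000 0.0000
k=3: j=0 S=59.0197 intr=82.1703 cont=80.7669 V=82.1703[EX]; j=1 S=97.5951 intr=43.5949 cont=42.1914 V=43.5949[EX]; j=2 S=161.3836 intr=0.0000 cont=8.4317 V=8.4317[hold]; j=3 S=266.8642 intr=0.0000 cont=0.0000 V=0.0000[hold]  S*(3)=97.5951
k=2: j=0 S=75.8949 intr=65.2951 cont=63.8917 V=65.2951[EX]; j=1 S=125.5000 intr=15.6900 cont=27.2443 V=27.2443[hold]; j=2 S=207.5271 intr=0.0000 cont=4.5311 V=4.5311[hold]  S*(2)=75.8949
k=1: j=0 S=97.5951 intr=43.5949 cont=47.4217 V=47.4217[hold]; j=1 S=161.3836 intr=0.0000 cont=16.6920 V=16.6920[hold]  S*(1)=-
k=0: j=0 S=125.5000 intr=15.6900 cont=33.0400 V=33.0400[hold]  S*(0)=-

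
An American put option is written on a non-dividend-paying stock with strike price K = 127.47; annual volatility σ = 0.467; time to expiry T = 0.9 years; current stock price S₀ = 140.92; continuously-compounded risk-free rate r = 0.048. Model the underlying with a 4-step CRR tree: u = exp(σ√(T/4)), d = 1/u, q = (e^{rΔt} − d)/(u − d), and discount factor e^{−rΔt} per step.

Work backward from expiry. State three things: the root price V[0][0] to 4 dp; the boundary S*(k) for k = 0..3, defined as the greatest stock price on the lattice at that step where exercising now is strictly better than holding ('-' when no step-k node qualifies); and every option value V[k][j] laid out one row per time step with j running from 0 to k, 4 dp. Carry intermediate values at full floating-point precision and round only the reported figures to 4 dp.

price = 15.4184
boundary = - - - 72.5039
tree:
15.4184
24.6263 5.3565
37.8798 10.2002 0.0000
54.9661 19.4236 0.0000 0.0000
69.3725 36.9874 0.0000 0.0000 0.0000

params: Δt=0.22500 u=1.24797 d=0.80130 q=0.46916 e^(-rΔt)=0.98926
t_4 payoffs: 69.3725 36.9874 0.0000 0.0000 0.0000
t_3: node(3,0) S=72.5039 payoff=54.9661 vs cont=53.5969 → 54.9661 [stop]  node(3,1) S=112.9195 payoff=14.5505 vs cont=19.4236 → 19.4236 [wait]  node(3,2) S=175.8638 payoff=0.0000 vs cont=0.0000 → 0.0000 [wait]  node(3,3) S=273.8950 payoff=0.0000 vs cont=0.0000 → 0.0000 [wait]  ⇒ S*(3)=72.5039
t_2: node(2,0) S=90.4826 payoff=36.9874 vs cont=37.8798 → 37.8798 [wait]  node(2,1) S=140.9200 payoff=0.0000 vs cont=10.2002 → 10.2002 [wait]  node(2,2) S=219.4726 payoff=0.0000 vs cont=0.0000 → 0.0000 [wait]  ⇒ S*(2)=-
t_1: node(1,0) S=112.9195 payoff=14.5505 vs cont=24.6263 → 24.6263 [wait]  node(1,1) S=175.8638 payoff=0.0000 vs cont=5.3565 → 5.3565 [wait]  ⇒ S*(1)=-
t_0: node(0,0) S=140.9200 payoff=0.0000 vs cont=15.4184 → 15.4184 [wait]  ⇒ S*(0)=-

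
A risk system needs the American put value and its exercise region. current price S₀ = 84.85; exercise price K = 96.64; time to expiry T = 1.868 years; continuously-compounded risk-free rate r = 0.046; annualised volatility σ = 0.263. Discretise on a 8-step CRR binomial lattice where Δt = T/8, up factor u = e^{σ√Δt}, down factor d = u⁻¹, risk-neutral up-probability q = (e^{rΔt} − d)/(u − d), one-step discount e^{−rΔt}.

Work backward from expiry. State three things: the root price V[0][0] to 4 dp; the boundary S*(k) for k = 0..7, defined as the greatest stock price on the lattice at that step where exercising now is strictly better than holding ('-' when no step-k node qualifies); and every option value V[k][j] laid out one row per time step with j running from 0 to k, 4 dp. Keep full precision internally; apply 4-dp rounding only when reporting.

price = 16.3026
boundary = - - 65.8061 57.9526 65.8061 74.7238 65.8061 74.7238
tree:
16.3026
22.7723 10.4474
30.8339 15.5283 5.7992
38.6874 22.3113 9.3565 2.5127
45.6036 30.8339 14.6158 4.5144 0.6477
51.6944 38.6874 21.9162 7.9287 1.3378 0.0000
57.0583 45.6036 30.8339 13.4938 2.7633 0.0000 0.0000
61.7821 51.6944 38.6874 21.9162 5.7079 0.0000 0.0000 0.0000
65.9421 57.0583 45.6036 30.8339 11.7900 0.0000 0.0000 0.0000 0.0000

Δt=0.23350  u=1.13552  d=0.88066  q=0.51064  discount=0.98932
step 8 (expiry): payoffs max(K−S,0) = 65.9421 57.0583 45.6036 30.8339 11.7900 0.0000 0.0000 0.0000 0.0000
step 7: (k=7,j=0): S=34.8579, (K−S)⁺=61.7821, hold=60.7496 ⇒ V=61.7821 exercise | (k=7,j=1): S=44.9456, (K−S)⁺=51.6944, hold=50.6619 ⇒ V=51.6944 exercise | (k=7,j=2): S=57.9526, (K−S)⁺=38.6874, hold=37.6549 ⇒ V=38.6874 exercise | (k=7,j=3): S=74.7238, (K−S)⁺=21.9162, hold=20.8838 ⇒ V=21.9162 exercise | (k=7,j=4): S=96.3485, (K−S)⁺=0.2915, hold=5.7079 ⇒ V=5.7079 continue | (k=7,j=5): S=124.2312, (K−S)⁺=0.0000, hold=0.0000 ⇒ V=0.0000 continue | (k=7,j=6): S=160.1830, (K−S)⁺=0.0000, hold=0.0000 ⇒ V=0.0000 continue | (k=7,j=7): S=206.5392, (K−S)⁺=0.0000, hold=0.0000 ⇒ V=0.0000 continue  boundary S*=74.7238
step 6: (k=6,j=0): S=39.5817, (K−S)⁺=57.0583, hold=56.0259 ⇒ V=57.0583 exercise | (k=6,j=1): S=51.0364, (K−S)⁺=45.6036, hold=44.5711 ⇒ V=45.6036 exercise | (k=6,j=2): S=65.8061, (K−S)⁺=30.8339, hold=29.8015 ⇒ V=30.8339 exercise | (k=6,j=3): S=84.8500, (K−S)⁺=11.7900, hold=13.4938 ⇒ V=13.4938 continue | (k=6,j=4): S=109.4051, (K−S)⁺=0.0000, hold=2.7633 ⇒ V=2.7633 continue | (k=6,j=5): S=141.0664, (K−S)⁺=0.0000, hold=0.0000 ⇒ V=0.0000 continue | (k=6,j=6): S=181.8903, (K−S)⁺=0.0000, hold=0.0000 ⇒ V=0.0000 continue  boundary S*=65.8061
step 5: (k=5,j=0): S=44.9456, (K−S)⁺=51.6944, hold=50.6619 ⇒ V=51.6944 exercise | (k=5,j=1): S=57.9526, (K−S)⁺=38.6874, hold=37.6549 ⇒ V=38.6874 exercise | (k=5,j=2): S=74.7238, (K−S)⁺=21.9162, hold=21.7445 ⇒ V=21.9162 exercise | (k=5,j=3): S=96.3485, (K−S)⁺=0.2915, hold=7.9287 ⇒ V=7.9287 continue | (k=5,j=4): S=124.2312, (K−S)⁺=0.0000, hold=1.3378 ⇒ V=1.3378 continue | (k=5,j=5): S=160.1830, (K−S)⁺=0.0000, hold=0.0000 ⇒ V=0.0000 continue  boundary S*=74.7238
step 4: (k=4,j=0): S=51.0364, (K−S)⁺=45.6036, hold=44.5711 ⇒ V=45.6036 exercise | (k=4,j=1): S=65.8061, (K−S)⁺=30.8339, hold=29.8015 ⇒ V=30.8339 exercise | (k=4,j=2): S=84.8500, (K−S)⁺=11.7900, hold=14.6158 ⇒ V=14.6158 continue | (k=4,j=3): S=109.4051, (K−S)⁺=0.0000, hold=4.5144 ⇒ V=4.5144 continue | (k=4,j=4): S=141.0664, (K−S)⁺=0.0000, hold=0.6477 ⇒ V=0.6477 continue  boundary S*=65.8061
step 3: (k=3,j=0): S=57.9526, (K−S)⁺=38.6874, hold=37.6549 ⇒ V=38.6874 exercise | (k=3,j=1): S=74.7238, (K−S)⁺=21.9162, hold=22.3113 ⇒ V=22.3113 continue | (k=3,j=2): S=96.3485, (K−S)⁺=0.2915, hold=9.3565 ⇒ V=9.3565 continue | (k=3,j=3): S=124.2312, (K−S)⁺=0.0000, hold=2.5127 ⇒ V=2.5127 continue  boundary S*=57.9526
step 2: (k=2,j=0): S=65.8061, (K−S)⁺=30.8339, hold=30.0011 ⇒ V=30.8339 exercise | (k=2,j=1): S=84.8500, (K−S)⁺=11.7900, hold=15.5283 ⇒ V=15.5283 continue | (k=2,j=2): S=109.4051, (K−S)⁺=0.0000, hold=5.7992 ⇒ V=5.7992 continue  boundary S*=65.8061
step 1: (k=1,j=0): S=74.7238, (K−S)⁺=21.9162, hold=22.7723 ⇒ V=22.7723 continue | (k=1,j=1): S=96.3485, (K−S)⁺=0.2915, hold=10.4474 ⇒ V=10.4474 continue  boundary S*=-
step 0: (k=0,j=0): S=84.8500, (K−S)⁺=11.7900, hold=16.3026 ⇒ V=16.3026 continue  boundary S*=-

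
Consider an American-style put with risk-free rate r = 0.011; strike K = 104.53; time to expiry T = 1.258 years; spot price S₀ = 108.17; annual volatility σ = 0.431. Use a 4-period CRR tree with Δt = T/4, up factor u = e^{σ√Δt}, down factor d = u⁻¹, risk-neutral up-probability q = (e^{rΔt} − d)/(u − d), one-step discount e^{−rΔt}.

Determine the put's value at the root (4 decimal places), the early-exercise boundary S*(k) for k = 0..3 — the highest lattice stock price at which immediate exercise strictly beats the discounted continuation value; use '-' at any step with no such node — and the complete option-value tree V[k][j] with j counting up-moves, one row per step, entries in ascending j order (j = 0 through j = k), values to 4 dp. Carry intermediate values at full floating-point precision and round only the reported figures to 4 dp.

Δt=0.31450  u=1.27342  d=0.78529  q=0.44697  discount=0.99655
step 4 (expiry): payoffs max(K−S,0) = 63.3942 37.8242 0.0000 0.0000 0.0000
step 3: (k=3,j=0): S=52.3832, (K−S)⁺=52.1468, hold=51.7858 ⇒ V=52.1468 exercise | (k=3,j=1): S=84.9445, (K−S)⁺=19.5855, hold=20.8458 ⇒ V=20.8458 continue | (k=3,j=2): S=137.7458, (K−S)⁺=0.0000, hold=0.0000 ⇒ V=0.0000 continue | (k=3,j=3): S=223.3684, (K−S)⁺=0.0000, hold=0.0000 ⇒ V=0.0000 continue  boundary S*=52.3832
step 2: (k=2,j=0): S=66.7058, (K−S)⁺=37.8242, hold=38.0246 ⇒ V=38.0246 continue | (k=2,j=1): S=108.1700, (K−S)⁺=0.0000, hold=11.4887 ⇒ V=11.4887 continue | (k=2,j=2): S=175.4083, (K−S)⁺=0.0000, hold=0.0000 ⇒ V=0.0000 continue  boundary S*=-
step 1: (k=1,j=0): S=84.9445, (K−S)⁺=19.5855, hold=26.0736 ⇒ V=26.0736 continue | (k=1,j=1): S=137.7458, (K−S)⁺=0.0000, hold=6.3317 ⇒ V=6.3317 continue  boundary S*=-
step 0: (k=0,j=0): S=108.1700, (K−S)⁺=0.0000, hold=17.1901 ⇒ V=17.1901 continue  boundary S*=-

price = 17.1901
boundary = - - - 52.3832
tree:
17.1901
26.0736 6.3317
38.0246 11.4887 0.0000
52.1468 20.8458 0.0000 0.0000
63.3942 37.8242 0.0000 0.0000 0.0000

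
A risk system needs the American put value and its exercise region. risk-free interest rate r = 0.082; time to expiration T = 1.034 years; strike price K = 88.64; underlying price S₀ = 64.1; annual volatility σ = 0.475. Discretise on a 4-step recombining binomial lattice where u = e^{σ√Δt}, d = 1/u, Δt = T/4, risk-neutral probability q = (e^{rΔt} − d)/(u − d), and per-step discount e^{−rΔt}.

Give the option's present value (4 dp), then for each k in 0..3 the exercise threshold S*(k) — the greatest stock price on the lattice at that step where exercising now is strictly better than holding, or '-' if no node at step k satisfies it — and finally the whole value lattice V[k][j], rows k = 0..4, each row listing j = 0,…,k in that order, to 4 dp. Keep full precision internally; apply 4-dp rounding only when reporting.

price = 26.7949
boundary = - 50.3471 39.5449 50.3471
tree:
26.7949
38.2929 15.7154
49.0951 25.2249 6.2666
57.5796 38.2929 12.4009 0.0000
64.2438 49.0951 24.5400 0.0000 0.0000

params: Δt=0.25850 u=1.27316 d=0.78545 q=0.48384 e^(-rΔt)=0.97903
t_4 payoffs: 64.2438 49.0951 24.5400 0.0000 0.0000
t_3: node(3,0) S=31.0604 payoff=57.5796 vs cont=55.7205 → 57.5796 [stop]  node(3,1) S=50.3471 payoff=38.2929 vs cont=36.4338 → 38.2929 [stop]  node(3,2) S=81.6097 payoff=7.0303 vs cont=12.4009 → 12.4009 [wait]  node(3,3) S=132.2846 payoff=0.0000 vs cont=0.0000 → 0.0000 [wait]  ⇒ S*(3)=50.3471
t_2: node(2,0) S=39.5449 payoff=49.0951 vs cont=47.2360 → 49.0951 [stop]  node(2,1) S=64.1000 payoff=24.5400 vs cont=25.2249 → 25.2249 [wait]  node(2,2) S=103.9024 payoff=0.0000 vs cont=6.2666 → 6.2666 [wait]  ⇒ S*(2)=39.5449
t_1: node(1,0) S=50.3471 payoff=38.2929 vs cont=36.7582 → 38.2929 [stop]  node(1,1) S=81.6097 payoff=7.0303 vs cont=15.7154 → 15.7154 [wait]  ⇒ S*(1)=50.3471
t_0: node(0,0) S=64.1000 payoff=24.5400 vs cont=26.7949 → 26.7949 [wait]  ⇒ S*(0)=-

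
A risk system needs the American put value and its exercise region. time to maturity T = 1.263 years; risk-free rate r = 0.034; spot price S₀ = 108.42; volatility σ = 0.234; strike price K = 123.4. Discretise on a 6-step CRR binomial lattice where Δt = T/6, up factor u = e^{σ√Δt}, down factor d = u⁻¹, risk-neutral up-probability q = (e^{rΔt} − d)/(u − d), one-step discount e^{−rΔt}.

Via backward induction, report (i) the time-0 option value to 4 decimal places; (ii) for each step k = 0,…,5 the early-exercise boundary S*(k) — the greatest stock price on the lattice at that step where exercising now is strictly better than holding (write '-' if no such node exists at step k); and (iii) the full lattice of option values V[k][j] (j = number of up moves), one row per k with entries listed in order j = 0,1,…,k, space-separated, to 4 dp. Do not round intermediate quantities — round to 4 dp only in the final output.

Δt=0.21050, u=1.11333, d=0.89820, q=0.50657, disc=e^(-rΔt)=0.99287
k=6 terminal: V=max(K-S,0) → 66.4682 52.8323 35.9303 14.9800 0.0000 0.0000 0.0000
k=5: j=0 S=63.3841 intr=60.0159 cont=59.1359 V=60.0159[EX]; j=1 S=78.5655 intr=44.8345 cont=43.9545 V=44.8345[EX]; j=2 S=97.3831 intr=26.0169 cont=25.1369 V=26.0169[EX]; j=3 S=120.7078 intr=2.6922 cont=7.3388 V=7.3388[hold]; j=4 S=149.6190 intr=0.0000 cont=0.0000 V=0.0000[hold]; j=5 S=185.4549 intr=0.0000 cont=0.0000 V=0.0000[hold]  S*(5)=97.3831
k=4: j=0 S=70.5677 intr=52.8323 cont=51.9522 V=52.8323[EX]; j=1 S=87.4697 intr=35.9303 cont=35.0502 V=35.9303[EX]; j=2 S=108.4200 intr=14.9800 cont=16.4370 V=16.4370[hold]; j=3 S=134.3882 intr=0.0000 cont=3.5953 V=3.5953[hold]; j=4 S=166.5761 intr=0.0000 cont=0.0000 V=0.0000[hold]  S*(4)=87.4697
k=3: j=0 S=78.5655 intr=44.8345 cont=43.9545 V=44.8345[EX]; j=1 S=97.3831 intr=26.0169 cont=25.8697 V=26.0169[EX]; j=2 S=120.7078 intr=2.6922 cont=9.8610 V=9.8610[hold]; j=3 S=149.6190 intr=0.0000 cont=1.7614 V=1.7614[hold]  S*(3)=97.3831
k=2: j=0 S=87.4697 intr=35.9303 cont=35.0502 V=35.9303[EX]; j=1 S=108.4200 intr=14.9800 cont=17.7056 V=17.7056[hold]; j=2 S=134.3882 intr=0.0000 cont=5.7169 V=5.7169[hold]  S*(2)=87.4697
k=1: j=0 S=97.3831 intr=26.0169 cont=26.5077 V=26.5077[hold]; j=1 S=120.7078 intr=2.6922 cont=11.5495 V=11.5495[hold]  S*(1)=-
k=0: j=0 S=108.4200 intr=14.9800 cont=18.7953 V=18.7953[hold]  S*(0)=-

price = 18.7953
boundary = - - 87.4697 97.3831 87.4697 97.3831
tree:
18.7953
26.5077 11.5495
35.9303 17.7056 5.7169
44.8345 26.0169 9.8610 1.7614
52.8323 35.9303 16.4370 3.5953 0.0000
60.0159 44.8345 26.0169 7.3388 0.0000 0.0000
66.4682 52.8323 35.9303 14.9800 0.0000 0.0000 0.0000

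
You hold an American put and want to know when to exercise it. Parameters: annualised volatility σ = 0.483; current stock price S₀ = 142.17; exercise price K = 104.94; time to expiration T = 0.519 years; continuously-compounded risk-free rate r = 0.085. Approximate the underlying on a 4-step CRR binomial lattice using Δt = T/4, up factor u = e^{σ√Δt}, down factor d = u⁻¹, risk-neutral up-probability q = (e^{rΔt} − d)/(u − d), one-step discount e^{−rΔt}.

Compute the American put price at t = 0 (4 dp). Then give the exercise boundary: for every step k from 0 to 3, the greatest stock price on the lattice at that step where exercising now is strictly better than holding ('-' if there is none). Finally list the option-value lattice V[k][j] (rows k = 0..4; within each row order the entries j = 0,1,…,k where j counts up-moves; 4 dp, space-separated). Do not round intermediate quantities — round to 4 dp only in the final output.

price = 3.5218
boundary = - - - 84.3590
tree:
3.5218
6.3964 0.5897
11.5274 1.1653 0.0000
20.5810 2.3026 0.0000 0.0000
34.0520 4.5500 0.0000 0.0000 0.0000

Δt=0.12975, u=1.19003, d=0.84031, q=0.48832, disc=e^(-rΔt)=0.98903
k=4 terminal: V=max(K-S,0) → 34.0520 4.5500 0.0000 0.0000 0.0000
k=3: j=0 S=84.3590 intr=20.5810 cont=19.4300 V=20.5810[EX]; j=1 S=119.4673 intr=0.0000 cont=2.3026 V=2.3026[hold]; j=2 S=169.1869 intr=0.0000 cont=0.0000 V=0.0000[hold]; j=3 S=239.5987 intr=0.0000 cont=0.0000 V=0.0000[hold]  S*(3)=84.3590
k=2: j=0 S=100.3900 intr=4.5500 cont=11.5274 V=11.5274[hold]; j=1 S=142.1700 intr=0.0000 cont=1.1653 V=1.1653[hold]; j=2 S=201.3379 intr=0.0000 cont=0.0000 V=0.0000[hold]  S*(2)=-
k=1: j=0 S=119.4673 intr=0.0000 cont=6.3964 V=6.3964[hold]; j=1 S=169.1869 intr=0.0000 cont=0.5897 V=0.5897[hold]  S*(1)=-
k=0: j=0 S=142.1700 intr=0.0000 cont=3.5218 V=3.5218[hold]  S*(0)=-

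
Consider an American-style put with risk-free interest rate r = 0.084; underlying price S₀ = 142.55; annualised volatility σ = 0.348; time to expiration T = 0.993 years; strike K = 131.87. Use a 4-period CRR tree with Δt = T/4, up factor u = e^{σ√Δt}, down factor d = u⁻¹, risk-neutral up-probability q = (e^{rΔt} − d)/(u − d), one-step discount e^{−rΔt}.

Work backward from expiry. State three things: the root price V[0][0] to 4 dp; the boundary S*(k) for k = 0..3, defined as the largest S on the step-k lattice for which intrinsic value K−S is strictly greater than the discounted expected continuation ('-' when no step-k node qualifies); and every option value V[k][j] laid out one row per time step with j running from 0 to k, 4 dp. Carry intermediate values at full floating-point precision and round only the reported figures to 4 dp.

Δt=0.24825, u=1.18933, d=0.84081, q=0.51722, disc=e^(-rΔt)=0.97936
k=4 terminal: V=max(K-S,0) → 60.6244 31.0927 0.0000 0.0000 0.0000
k=3: j=0 S=84.7345 intr=47.1355 cont=44.4141 V=47.1355[EX]; j=1 S=119.8574 intr=12.0126 cont=14.7011 V=14.7011[hold]; j=2 S=169.5390 intr=0.0000 cont=0.0000 V=0.0000[hold]; j=3 S=239.8138 intr=0.0000 cont=0.0000 V=0.0000[hold]  S*(3)=84.7345
k=2: j=0 S=100.7773 intr=31.0927 cont=29.7332 V=31.0927[EX]; j=1 S=142.5500 intr=0.0000 cont=6.9509 V=6.9509[hold]; j=2 S=201.6377 intr=0.0000 cont=0.0000 V=0.0000[hold]  S*(2)=100.7773
k=1: j=0 S=119.8574 intr=12.0126 cont=18.2221 V=18.2221[hold]; j=1 S=169.5390 intr=0.0000 cont=3.2865 V=3.2865[hold]  S*(1)=-
k=0: j=0 S=142.5500 intr=0.0000 cont=10.2804 V=10.2804[hold]  S*(0)=-

price = 10.2804
boundary = - - 100.7773 84.7345
tree:
10.2804
18.2221 3.2865
31.0927 6.9509 0.0000
47.1355 14.7011 0.0000 0.0000
60.6244 31.0927 0.0000 0.0000 0.0000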